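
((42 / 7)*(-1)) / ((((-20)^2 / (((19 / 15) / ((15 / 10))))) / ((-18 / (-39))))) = -19 / 3250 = -0.01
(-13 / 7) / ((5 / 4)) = -1.49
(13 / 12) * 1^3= 13 / 12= 1.08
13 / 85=0.15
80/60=4/3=1.33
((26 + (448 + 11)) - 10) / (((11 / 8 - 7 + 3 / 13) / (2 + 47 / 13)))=-277400 / 561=-494.47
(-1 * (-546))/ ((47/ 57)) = 662.17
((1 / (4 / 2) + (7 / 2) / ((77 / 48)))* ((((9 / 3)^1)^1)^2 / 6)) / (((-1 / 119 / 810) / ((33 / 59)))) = -433755 / 2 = -216877.50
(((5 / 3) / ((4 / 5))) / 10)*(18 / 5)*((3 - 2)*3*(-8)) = -18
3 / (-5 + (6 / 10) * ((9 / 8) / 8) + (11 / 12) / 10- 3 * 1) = -2880 / 7511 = -0.38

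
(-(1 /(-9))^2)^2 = 1 /6561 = 0.00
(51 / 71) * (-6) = -306 / 71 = -4.31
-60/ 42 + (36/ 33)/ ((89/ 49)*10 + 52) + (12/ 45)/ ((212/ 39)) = -15947587/ 11692065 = -1.36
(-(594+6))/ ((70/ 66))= -3960/ 7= -565.71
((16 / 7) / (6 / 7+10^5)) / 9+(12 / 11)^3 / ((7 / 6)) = 32659554472 / 29348801559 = 1.11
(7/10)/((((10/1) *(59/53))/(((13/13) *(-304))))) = -28196/1475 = -19.12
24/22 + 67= 749/11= 68.09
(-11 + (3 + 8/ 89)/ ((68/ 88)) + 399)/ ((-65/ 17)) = -593094/ 5785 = -102.52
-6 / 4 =-3 / 2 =-1.50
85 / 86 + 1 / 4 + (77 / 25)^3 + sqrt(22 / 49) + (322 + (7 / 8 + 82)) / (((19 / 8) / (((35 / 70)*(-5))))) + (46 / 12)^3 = -935850380299 / 2757375000 + sqrt(22) / 7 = -338.73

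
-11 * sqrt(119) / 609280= -0.00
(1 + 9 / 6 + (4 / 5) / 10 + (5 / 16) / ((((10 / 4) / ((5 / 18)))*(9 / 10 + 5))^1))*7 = 1922347 / 106200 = 18.10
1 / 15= 0.07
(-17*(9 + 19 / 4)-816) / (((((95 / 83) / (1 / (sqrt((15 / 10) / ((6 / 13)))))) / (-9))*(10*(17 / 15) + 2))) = 38097*sqrt(13) / 400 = 343.40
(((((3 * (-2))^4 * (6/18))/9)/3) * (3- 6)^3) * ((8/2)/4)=-432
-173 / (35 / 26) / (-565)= 4498 / 19775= 0.23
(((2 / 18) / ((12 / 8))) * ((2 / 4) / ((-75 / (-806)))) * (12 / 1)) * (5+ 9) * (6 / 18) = 45136 / 2025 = 22.29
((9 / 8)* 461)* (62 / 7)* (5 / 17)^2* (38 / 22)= 61094025 / 89012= 686.36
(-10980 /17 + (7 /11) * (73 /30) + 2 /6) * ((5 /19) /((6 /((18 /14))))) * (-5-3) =7225686 /24871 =290.53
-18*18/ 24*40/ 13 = -540/ 13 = -41.54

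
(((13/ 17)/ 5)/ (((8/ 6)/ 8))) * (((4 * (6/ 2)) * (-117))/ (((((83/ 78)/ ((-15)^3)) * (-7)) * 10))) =-576580680/ 9877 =-58376.09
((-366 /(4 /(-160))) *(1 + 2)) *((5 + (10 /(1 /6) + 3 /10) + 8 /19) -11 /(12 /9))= 2524128.63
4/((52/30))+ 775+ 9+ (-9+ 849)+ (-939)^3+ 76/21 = -827934389.07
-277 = -277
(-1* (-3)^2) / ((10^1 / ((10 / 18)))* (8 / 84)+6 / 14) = -21 / 5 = -4.20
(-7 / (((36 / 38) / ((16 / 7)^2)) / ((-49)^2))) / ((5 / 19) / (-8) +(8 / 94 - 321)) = 5959353344 / 20635659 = 288.79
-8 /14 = -0.57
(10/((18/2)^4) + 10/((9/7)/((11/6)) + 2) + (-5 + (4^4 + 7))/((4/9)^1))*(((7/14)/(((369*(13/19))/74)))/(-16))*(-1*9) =280235285051/5819029632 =48.16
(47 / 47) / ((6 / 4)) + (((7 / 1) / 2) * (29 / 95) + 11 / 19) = 1319 / 570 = 2.31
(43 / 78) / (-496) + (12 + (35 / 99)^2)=1532381471 / 126393696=12.12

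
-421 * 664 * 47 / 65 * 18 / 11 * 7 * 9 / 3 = -4966378704 / 715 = -6945984.20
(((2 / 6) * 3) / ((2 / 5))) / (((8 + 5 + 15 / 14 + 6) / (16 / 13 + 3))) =1925 / 3653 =0.53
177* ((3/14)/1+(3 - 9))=-14337/14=-1024.07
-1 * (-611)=611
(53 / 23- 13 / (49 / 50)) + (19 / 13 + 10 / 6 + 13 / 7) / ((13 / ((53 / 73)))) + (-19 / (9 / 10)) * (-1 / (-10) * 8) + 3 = -3074725285 / 125134191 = -24.57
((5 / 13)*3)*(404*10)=60600 / 13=4661.54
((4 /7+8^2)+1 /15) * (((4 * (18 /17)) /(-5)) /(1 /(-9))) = 1465992 /2975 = 492.77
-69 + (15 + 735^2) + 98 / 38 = 10263298 / 19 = 540173.58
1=1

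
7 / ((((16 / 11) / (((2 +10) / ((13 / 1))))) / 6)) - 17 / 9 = 5795 / 234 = 24.76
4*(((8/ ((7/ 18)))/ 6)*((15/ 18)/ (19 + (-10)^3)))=-80/ 6867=-0.01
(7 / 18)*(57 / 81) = 133 / 486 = 0.27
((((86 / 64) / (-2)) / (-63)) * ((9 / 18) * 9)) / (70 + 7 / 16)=0.00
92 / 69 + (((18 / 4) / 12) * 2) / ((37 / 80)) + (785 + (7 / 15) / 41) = 17930174 / 22755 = 787.97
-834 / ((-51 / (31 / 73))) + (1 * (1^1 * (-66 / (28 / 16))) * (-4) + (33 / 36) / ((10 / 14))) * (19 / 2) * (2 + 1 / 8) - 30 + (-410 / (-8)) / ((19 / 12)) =488131494923 / 158450880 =3080.65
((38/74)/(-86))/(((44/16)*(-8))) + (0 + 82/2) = 2870183/70004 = 41.00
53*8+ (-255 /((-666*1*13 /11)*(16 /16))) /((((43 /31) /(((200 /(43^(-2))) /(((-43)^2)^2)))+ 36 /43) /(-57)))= 67308743404 /159254771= 422.65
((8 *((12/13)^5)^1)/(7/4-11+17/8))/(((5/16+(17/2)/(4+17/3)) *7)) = -2463105024/27308228857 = -0.09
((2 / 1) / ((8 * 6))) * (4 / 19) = 1 / 114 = 0.01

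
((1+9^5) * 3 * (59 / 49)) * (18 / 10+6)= 81524430 / 49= 1663763.88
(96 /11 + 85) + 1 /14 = 14445 /154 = 93.80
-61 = -61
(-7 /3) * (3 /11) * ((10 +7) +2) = -133 /11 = -12.09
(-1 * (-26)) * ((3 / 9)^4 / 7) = 26 / 567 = 0.05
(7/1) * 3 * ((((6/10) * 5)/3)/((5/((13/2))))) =273/10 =27.30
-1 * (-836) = 836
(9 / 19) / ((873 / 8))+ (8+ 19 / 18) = 300553 / 33174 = 9.06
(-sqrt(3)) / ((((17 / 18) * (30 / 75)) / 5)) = -225 * sqrt(3) / 17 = -22.92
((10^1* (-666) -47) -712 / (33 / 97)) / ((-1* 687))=290395 / 22671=12.81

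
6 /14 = 3 /7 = 0.43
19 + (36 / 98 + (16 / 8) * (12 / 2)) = 1537 / 49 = 31.37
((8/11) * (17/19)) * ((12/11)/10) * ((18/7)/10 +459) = 690336/21175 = 32.60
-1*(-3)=3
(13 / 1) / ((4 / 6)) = 39 / 2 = 19.50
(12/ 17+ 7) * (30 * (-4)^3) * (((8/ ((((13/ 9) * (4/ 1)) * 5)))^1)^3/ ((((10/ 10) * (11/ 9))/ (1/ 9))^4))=-293372928/ 13670667725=-0.02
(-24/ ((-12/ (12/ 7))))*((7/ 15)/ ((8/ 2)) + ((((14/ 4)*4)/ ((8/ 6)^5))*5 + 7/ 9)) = 57619/ 960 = 60.02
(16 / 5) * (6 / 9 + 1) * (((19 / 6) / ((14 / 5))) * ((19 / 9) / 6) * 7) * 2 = 7220 / 243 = 29.71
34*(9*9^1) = 2754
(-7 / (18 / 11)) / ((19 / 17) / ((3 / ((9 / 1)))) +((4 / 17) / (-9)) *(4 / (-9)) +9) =-11781 / 34052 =-0.35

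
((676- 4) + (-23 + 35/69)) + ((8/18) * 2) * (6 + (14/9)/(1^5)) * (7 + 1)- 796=-172820/1863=-92.76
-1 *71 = -71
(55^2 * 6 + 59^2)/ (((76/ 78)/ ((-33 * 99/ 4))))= -18132043.44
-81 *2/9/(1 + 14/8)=-72/11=-6.55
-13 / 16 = -0.81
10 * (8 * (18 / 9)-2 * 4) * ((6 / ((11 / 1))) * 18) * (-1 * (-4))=34560 / 11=3141.82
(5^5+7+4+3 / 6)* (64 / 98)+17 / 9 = 904145 / 441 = 2050.22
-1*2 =-2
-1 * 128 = -128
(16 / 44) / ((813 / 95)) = 380 / 8943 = 0.04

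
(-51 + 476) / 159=425 / 159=2.67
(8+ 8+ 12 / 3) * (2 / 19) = 40 / 19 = 2.11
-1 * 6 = -6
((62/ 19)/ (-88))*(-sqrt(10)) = 31*sqrt(10)/ 836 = 0.12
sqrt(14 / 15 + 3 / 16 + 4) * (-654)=-1479.95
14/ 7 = 2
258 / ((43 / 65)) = 390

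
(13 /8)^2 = 169 /64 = 2.64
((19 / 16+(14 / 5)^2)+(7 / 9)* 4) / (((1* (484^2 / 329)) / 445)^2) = 4.74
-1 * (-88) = 88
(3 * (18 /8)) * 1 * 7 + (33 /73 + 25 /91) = 47.98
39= 39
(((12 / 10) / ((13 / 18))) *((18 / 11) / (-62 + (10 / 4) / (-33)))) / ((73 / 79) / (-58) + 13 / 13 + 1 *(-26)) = 53444448 / 30524678015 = 0.00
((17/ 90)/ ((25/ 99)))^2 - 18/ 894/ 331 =1724448611/ 3082437500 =0.56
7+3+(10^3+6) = 1016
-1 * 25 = -25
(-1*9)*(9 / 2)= -81 / 2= -40.50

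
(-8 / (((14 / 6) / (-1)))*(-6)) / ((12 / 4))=-48 / 7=-6.86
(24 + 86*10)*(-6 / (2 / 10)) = -26520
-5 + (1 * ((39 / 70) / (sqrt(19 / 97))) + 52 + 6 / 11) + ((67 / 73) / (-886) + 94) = 39 * sqrt(1843) / 1330 + 100702909 / 711458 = 142.80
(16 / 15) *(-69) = -368 / 5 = -73.60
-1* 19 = -19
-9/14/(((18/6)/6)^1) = -1.29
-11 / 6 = -1.83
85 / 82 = 1.04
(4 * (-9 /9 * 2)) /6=-4 /3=-1.33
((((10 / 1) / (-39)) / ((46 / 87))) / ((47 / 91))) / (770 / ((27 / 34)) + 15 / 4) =-756 / 783725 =-0.00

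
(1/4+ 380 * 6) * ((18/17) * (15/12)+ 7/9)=5864803/1224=4791.51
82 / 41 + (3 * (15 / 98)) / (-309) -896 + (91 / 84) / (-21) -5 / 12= -40629499 / 45423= -894.47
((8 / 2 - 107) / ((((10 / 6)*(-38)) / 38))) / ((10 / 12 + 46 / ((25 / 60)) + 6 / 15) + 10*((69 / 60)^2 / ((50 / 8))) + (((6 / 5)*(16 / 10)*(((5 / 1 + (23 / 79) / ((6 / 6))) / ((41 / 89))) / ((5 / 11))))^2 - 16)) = 30391466146875 / 1205572120625008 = 0.03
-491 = -491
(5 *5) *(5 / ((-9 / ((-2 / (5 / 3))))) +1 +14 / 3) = 475 / 3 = 158.33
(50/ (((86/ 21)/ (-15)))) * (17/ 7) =-19125/ 43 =-444.77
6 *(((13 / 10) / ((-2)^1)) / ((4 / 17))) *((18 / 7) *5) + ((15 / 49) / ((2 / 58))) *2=-38289 / 196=-195.35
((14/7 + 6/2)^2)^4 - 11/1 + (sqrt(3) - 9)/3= sqrt(3)/3 + 390611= 390611.58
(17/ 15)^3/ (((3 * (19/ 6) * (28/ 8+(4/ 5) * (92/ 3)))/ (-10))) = -39304/ 719055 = -0.05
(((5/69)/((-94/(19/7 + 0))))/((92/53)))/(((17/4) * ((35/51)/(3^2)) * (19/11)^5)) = -76821327/317536760254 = -0.00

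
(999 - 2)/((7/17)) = 16949/7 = 2421.29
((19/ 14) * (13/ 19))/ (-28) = -13/ 392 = -0.03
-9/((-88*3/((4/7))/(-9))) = -0.18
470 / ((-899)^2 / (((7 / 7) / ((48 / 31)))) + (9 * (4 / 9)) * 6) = 0.00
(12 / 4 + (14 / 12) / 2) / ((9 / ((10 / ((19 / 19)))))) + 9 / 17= 4141 / 918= 4.51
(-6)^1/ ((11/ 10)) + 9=39/ 11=3.55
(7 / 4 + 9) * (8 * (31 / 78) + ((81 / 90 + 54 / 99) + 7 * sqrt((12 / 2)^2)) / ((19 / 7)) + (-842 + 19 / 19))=-2880401569 / 326040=-8834.50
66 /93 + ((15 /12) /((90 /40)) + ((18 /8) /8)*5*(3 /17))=229697 /151776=1.51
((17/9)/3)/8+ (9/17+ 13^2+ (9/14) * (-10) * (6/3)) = 4029127/25704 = 156.75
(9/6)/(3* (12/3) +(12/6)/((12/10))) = 9/82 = 0.11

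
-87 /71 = -1.23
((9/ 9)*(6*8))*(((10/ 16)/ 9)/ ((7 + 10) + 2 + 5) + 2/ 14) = 1763/ 252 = 7.00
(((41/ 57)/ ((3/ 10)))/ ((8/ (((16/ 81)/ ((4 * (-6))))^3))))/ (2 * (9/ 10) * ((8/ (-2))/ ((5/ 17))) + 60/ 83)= 425375/ 60477888014856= 0.00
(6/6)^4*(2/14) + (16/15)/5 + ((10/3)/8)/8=6859/16800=0.41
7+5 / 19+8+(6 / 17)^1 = 15.62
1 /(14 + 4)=1 /18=0.06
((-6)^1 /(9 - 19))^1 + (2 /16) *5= 49 /40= 1.22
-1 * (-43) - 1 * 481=-438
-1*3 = -3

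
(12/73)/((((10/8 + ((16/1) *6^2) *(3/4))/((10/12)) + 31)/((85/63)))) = 3400/8445297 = 0.00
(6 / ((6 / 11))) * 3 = 33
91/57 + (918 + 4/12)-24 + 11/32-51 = 1541779/1824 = 845.27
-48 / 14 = -24 / 7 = -3.43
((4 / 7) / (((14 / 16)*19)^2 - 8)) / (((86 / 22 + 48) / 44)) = 123904 / 68656469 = 0.00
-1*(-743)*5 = 3715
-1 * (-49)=49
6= 6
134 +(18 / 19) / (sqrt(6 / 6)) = 2564 / 19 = 134.95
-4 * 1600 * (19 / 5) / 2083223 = -0.01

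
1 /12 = 0.08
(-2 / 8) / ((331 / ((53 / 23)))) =-53 / 30452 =-0.00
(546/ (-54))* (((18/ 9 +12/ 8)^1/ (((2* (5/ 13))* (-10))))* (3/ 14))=0.99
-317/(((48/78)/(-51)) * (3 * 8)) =70057/64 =1094.64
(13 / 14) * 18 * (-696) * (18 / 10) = -732888 / 35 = -20939.66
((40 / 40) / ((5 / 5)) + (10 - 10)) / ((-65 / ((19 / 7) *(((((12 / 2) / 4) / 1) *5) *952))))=-3876 / 13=-298.15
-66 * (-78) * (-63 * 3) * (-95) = 92432340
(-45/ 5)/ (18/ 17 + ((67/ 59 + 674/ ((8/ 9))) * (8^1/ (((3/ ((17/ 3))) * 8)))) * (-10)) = 162486/ 258946559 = 0.00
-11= -11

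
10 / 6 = 5 / 3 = 1.67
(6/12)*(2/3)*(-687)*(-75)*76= 1305300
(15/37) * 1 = 15/37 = 0.41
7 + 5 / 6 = 47 / 6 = 7.83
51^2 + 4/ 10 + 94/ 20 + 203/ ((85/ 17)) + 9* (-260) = 3067/ 10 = 306.70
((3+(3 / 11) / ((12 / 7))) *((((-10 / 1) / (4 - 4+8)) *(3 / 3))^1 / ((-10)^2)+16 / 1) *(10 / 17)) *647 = 115024307 / 5984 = 19221.98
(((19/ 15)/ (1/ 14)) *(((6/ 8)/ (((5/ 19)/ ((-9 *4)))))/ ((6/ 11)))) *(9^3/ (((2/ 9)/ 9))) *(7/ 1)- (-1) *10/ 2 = -34469085863/ 50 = -689381717.26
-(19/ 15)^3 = -6859/ 3375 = -2.03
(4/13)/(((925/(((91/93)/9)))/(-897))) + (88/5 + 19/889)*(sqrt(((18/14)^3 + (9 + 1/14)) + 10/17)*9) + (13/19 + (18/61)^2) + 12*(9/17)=2199701151899/310175955225 + 704943*sqrt(32710006)/7405370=551.53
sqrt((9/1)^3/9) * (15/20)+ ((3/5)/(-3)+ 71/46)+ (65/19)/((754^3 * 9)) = 5248072676681/648432294120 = 8.09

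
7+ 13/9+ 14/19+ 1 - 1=1570/171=9.18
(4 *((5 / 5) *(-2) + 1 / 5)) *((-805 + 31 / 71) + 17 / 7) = 14351796 / 2485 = 5775.37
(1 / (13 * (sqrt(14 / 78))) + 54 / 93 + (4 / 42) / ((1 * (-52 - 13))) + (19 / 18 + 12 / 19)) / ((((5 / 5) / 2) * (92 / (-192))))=-174919952 / 18491655 - 96 * sqrt(273) / 2093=-10.22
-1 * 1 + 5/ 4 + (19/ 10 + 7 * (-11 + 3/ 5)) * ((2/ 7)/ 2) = -9.88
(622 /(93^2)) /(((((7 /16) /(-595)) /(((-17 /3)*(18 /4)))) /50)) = 359516000 /2883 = 124702.05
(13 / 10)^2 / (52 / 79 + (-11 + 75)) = 13351 / 510800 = 0.03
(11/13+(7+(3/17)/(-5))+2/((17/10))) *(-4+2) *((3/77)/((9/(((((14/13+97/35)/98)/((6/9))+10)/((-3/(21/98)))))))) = 8908633343/159345486300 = 0.06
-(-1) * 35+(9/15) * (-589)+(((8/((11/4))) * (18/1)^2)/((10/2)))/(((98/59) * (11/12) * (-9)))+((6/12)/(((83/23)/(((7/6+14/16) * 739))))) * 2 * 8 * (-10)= -249351119074/7381605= -33780.07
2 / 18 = 1 / 9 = 0.11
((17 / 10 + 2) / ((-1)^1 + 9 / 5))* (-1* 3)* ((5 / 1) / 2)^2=-86.72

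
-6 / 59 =-0.10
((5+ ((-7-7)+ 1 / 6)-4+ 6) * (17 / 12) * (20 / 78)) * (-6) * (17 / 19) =59245 / 4446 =13.33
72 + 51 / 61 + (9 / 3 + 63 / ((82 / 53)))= 583011 / 5002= 116.56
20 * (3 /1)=60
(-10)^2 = 100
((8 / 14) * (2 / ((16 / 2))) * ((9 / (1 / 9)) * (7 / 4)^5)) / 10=194481 / 10240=18.99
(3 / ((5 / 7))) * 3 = 63 / 5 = 12.60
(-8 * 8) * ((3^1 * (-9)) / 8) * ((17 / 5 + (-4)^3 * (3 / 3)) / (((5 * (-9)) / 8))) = 58176 / 25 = 2327.04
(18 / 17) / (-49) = -18 / 833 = -0.02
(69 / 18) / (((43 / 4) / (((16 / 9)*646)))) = 475456 / 1161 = 409.52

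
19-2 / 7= 131 / 7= 18.71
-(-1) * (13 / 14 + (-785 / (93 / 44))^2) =137937.29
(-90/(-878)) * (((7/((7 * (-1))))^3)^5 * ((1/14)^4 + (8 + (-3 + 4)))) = -15558525/16864624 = -0.92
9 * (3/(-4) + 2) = 11.25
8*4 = 32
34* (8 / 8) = 34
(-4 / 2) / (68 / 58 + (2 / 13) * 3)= -377 / 308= -1.22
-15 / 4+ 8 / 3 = -13 / 12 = -1.08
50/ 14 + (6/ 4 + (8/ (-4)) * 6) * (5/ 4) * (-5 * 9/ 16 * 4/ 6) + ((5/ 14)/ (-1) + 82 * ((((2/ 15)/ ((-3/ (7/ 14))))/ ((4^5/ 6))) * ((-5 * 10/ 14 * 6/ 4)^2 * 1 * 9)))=1257705/ 50176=25.07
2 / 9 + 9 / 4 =89 / 36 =2.47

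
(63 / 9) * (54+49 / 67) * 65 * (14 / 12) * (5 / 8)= 58396975 / 3216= 18158.26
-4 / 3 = -1.33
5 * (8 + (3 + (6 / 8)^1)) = 235 / 4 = 58.75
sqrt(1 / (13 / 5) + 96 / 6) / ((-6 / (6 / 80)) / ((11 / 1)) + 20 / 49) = -539 * sqrt(2769) / 48100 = -0.59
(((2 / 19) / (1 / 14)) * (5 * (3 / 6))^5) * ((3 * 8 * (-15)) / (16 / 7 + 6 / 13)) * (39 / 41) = -27948375 / 1558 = -17938.62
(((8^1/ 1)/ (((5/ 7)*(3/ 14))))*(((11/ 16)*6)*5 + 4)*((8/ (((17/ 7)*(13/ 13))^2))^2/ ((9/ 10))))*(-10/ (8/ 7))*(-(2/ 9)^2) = 1136.89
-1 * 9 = -9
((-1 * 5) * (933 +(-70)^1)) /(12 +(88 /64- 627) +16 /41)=7.04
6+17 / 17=7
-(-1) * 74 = 74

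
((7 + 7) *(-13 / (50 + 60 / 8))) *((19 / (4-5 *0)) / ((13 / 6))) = -798 / 115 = -6.94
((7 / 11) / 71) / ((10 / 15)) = 21 / 1562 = 0.01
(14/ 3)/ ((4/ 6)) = 7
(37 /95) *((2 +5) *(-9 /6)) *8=-3108 /95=-32.72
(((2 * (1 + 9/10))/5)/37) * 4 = 76/925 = 0.08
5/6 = 0.83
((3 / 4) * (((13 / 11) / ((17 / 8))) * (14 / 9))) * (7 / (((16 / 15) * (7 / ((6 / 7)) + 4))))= 9555 / 27302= 0.35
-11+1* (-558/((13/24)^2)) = -323267/169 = -1912.82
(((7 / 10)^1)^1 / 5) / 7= 1 / 50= 0.02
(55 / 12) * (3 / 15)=11 / 12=0.92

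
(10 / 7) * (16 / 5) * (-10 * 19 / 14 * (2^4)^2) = -778240 / 49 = -15882.45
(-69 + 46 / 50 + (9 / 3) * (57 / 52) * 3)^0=1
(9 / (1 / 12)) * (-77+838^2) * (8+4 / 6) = 657228312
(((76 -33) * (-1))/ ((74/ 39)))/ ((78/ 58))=-1247/ 74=-16.85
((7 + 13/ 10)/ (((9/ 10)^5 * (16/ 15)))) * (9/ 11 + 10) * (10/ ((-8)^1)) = -154328125/ 866052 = -178.20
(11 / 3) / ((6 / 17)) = 187 / 18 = 10.39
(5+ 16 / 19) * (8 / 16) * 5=555 / 38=14.61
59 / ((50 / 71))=4189 / 50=83.78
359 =359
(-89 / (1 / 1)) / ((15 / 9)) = -53.40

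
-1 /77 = -0.01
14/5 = 2.80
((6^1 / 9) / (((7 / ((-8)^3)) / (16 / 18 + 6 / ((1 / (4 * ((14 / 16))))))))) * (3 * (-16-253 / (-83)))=216857600 / 5229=41472.10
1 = 1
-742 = -742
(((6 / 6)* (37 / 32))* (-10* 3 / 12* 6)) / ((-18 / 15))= 925 / 64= 14.45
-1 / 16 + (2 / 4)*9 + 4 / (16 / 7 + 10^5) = 3106349 / 700016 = 4.44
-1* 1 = -1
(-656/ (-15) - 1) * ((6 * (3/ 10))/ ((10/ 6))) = 5769/ 125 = 46.15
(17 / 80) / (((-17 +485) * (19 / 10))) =17 / 71136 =0.00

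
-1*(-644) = 644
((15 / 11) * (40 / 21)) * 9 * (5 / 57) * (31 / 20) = 4650 / 1463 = 3.18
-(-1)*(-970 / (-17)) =970 / 17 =57.06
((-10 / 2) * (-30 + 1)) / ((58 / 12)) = 30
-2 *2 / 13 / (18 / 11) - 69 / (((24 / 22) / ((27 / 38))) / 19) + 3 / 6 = -798935 / 936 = -853.56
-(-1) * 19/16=19/16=1.19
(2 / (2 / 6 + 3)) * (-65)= -39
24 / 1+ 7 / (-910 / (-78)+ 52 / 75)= 7591 / 309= 24.57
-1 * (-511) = 511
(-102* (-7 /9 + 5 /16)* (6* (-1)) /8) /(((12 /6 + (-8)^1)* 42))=1139 /8064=0.14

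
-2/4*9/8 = -9/16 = -0.56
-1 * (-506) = 506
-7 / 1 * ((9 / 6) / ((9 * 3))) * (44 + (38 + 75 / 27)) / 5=-5341 / 810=-6.59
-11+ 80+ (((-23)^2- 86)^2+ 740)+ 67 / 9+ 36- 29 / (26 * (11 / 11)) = 46121477 / 234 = 197100.33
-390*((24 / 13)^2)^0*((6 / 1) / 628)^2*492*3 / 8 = -647595 / 98596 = -6.57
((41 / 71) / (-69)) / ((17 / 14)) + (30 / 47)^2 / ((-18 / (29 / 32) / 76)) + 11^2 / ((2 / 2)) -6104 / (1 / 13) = -58306341011017 / 735888588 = -79232.57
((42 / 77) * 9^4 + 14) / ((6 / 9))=59280 / 11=5389.09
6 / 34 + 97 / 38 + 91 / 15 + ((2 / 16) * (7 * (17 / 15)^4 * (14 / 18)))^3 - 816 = -12604231104866963838939853 / 15642102243375000000000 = -805.79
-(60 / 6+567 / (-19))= 377 / 19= 19.84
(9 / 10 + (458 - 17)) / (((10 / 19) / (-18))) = -755649 / 50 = -15112.98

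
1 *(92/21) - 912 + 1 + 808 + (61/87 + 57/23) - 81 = -2471390/14007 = -176.44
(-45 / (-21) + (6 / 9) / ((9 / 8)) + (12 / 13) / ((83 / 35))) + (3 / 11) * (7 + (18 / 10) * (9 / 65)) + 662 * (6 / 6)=37411750591 / 56081025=667.10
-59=-59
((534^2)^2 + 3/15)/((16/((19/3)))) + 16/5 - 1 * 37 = 7724824703827/240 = 32186769599.28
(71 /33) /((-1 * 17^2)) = -0.01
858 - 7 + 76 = 927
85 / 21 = 4.05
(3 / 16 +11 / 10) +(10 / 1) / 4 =303 / 80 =3.79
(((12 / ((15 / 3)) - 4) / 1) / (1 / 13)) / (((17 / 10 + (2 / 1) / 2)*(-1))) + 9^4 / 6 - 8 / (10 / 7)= 1095.60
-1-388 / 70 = -229 / 35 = -6.54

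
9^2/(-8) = -10.12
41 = 41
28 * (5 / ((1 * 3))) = 140 / 3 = 46.67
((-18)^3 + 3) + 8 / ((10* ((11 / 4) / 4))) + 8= -320091 / 55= -5819.84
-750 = -750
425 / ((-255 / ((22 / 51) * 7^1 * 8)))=-6160 / 153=-40.26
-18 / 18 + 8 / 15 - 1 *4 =-67 / 15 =-4.47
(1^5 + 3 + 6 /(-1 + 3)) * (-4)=-28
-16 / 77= -0.21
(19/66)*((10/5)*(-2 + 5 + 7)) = 190/33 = 5.76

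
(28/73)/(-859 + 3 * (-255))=-1/4234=-0.00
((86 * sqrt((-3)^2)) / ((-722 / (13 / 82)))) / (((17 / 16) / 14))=-187824 / 251617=-0.75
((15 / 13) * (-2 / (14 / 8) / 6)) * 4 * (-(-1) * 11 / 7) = -880 / 637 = -1.38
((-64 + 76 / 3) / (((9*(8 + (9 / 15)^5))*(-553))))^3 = 47634765625000000 / 53541383398781826964550337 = 0.00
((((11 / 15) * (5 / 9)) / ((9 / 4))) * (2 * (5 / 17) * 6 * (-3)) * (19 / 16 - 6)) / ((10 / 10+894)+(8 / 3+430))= 605 / 87057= 0.01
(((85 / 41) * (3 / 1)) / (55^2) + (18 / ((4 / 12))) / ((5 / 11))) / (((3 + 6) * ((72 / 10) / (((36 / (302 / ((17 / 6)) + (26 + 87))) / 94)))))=0.00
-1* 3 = -3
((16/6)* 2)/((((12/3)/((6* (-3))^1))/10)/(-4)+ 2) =960/361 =2.66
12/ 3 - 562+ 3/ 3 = -557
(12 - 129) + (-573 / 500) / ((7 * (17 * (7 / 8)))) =-12183771 / 104125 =-117.01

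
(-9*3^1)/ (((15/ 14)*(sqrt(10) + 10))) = -14/ 5 + 7*sqrt(10)/ 25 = -1.91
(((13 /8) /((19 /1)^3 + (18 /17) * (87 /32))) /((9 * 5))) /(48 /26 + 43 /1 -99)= -2873 /29564267040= -0.00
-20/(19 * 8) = -5/38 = -0.13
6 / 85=0.07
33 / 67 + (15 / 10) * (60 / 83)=8769 / 5561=1.58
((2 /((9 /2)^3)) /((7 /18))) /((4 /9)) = 8 /63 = 0.13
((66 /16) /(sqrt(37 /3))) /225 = 11 * sqrt(111) /22200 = 0.01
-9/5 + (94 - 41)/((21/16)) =4051/105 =38.58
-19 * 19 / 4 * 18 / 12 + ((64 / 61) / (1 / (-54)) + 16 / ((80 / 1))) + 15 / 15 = -465627 / 2440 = -190.83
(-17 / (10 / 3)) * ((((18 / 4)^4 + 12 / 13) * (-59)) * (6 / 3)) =51444873 / 208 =247331.12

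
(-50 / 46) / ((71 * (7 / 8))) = -200 / 11431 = -0.02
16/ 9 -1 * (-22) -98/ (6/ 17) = -2285/ 9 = -253.89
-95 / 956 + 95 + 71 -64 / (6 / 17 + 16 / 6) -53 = 6750649 / 73612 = 91.71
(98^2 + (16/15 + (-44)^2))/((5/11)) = 1904276/75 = 25390.35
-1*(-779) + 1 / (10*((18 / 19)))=779.11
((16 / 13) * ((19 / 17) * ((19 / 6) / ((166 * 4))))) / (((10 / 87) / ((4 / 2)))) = 0.11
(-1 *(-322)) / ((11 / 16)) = 5152 / 11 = 468.36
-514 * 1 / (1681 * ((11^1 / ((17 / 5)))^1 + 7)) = -4369 / 146247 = -0.03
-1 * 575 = -575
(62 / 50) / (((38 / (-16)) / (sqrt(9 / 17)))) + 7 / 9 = 7 / 9-744*sqrt(17) / 8075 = 0.40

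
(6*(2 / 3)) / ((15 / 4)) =16 / 15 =1.07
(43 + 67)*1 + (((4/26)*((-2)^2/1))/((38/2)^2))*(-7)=516174/4693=109.99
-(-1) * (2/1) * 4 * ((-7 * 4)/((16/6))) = -84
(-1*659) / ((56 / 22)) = -258.89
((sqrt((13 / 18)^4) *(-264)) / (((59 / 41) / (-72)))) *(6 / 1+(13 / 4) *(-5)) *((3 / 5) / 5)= -12499916 / 1475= -8474.52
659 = 659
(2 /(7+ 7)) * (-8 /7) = -8 /49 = -0.16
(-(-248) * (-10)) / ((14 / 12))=-2125.71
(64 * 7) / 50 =224 / 25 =8.96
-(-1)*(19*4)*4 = 304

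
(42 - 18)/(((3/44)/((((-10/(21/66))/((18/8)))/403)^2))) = 0.42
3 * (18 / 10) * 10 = 54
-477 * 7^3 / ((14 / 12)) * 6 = -841428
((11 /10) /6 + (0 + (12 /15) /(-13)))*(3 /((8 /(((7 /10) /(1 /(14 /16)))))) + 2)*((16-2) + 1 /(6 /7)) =189791 /46080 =4.12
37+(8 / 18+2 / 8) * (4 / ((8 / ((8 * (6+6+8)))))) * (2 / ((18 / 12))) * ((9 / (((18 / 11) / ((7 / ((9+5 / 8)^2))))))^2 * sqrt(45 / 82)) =1024000 * sqrt(410) / 2187801+37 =46.48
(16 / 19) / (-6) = -8 / 57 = -0.14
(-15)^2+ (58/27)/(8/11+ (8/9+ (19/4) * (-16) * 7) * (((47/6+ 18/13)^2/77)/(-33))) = 144764495721/643065667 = 225.12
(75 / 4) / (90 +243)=25 / 444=0.06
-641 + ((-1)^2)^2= -640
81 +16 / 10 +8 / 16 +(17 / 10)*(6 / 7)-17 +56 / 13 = 65397 / 910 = 71.86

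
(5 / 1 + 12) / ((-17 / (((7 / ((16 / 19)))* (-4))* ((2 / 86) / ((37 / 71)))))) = 9443 / 6364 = 1.48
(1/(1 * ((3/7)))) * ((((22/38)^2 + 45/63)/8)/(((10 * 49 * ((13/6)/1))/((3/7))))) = 153/1238230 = 0.00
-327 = -327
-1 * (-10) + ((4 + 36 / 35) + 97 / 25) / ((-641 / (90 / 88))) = 9857369 / 987140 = 9.99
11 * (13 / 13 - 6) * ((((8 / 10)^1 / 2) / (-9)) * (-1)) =-22 / 9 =-2.44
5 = 5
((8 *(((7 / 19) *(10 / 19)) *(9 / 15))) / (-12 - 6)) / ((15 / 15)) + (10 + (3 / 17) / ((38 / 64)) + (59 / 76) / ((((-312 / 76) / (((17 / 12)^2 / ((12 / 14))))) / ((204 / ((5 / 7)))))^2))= 398899400718655513 / 19355764147200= 20608.82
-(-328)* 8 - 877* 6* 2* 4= -39472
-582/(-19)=582/19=30.63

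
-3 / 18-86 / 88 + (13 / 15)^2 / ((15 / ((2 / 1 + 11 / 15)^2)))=-25721959 / 33412500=-0.77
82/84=41/42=0.98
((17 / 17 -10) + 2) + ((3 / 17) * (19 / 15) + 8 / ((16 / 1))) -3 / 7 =-7979 / 1190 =-6.71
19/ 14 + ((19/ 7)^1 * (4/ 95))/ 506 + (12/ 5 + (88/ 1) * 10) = 15651343/ 17710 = 883.76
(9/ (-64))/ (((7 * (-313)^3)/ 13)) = 117/ 13737605056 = 0.00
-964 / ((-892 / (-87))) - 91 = -185.02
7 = 7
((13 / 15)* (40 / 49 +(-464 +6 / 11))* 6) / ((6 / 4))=-12966824 / 8085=-1603.81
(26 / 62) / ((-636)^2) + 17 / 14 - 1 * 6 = -420069005 / 87775632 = -4.79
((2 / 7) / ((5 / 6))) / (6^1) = 2 / 35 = 0.06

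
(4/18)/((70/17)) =17/315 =0.05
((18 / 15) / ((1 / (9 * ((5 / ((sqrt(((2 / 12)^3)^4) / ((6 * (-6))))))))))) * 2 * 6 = -1088391168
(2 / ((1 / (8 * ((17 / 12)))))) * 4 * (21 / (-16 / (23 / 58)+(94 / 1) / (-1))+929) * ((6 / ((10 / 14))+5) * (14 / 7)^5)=92987012352 / 2575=36111461.11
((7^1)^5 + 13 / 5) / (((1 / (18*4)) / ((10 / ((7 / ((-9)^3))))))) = -8823022848 / 7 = -1260431835.43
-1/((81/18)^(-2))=-81/4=-20.25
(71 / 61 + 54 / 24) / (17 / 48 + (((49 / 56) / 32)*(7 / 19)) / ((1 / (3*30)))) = 2.71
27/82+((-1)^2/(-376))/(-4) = 20345/61664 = 0.33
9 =9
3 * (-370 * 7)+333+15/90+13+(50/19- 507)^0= -44537/6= -7422.83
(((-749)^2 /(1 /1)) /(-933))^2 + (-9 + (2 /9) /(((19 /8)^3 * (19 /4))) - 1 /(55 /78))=2255754610323121298 /6239364833295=361535.94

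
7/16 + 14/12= 1.60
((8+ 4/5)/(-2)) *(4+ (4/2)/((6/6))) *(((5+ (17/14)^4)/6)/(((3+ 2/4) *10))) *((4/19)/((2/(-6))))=9094833/15966650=0.57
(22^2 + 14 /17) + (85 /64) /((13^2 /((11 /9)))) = 802325143 /1654848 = 484.83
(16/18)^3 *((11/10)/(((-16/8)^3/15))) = -352/243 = -1.45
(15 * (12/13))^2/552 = 1350/3887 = 0.35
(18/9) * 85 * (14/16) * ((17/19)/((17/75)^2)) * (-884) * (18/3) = -261056250/19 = -13739802.63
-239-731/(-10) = -1659/10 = -165.90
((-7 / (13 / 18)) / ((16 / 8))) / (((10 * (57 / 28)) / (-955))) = 56154 / 247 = 227.34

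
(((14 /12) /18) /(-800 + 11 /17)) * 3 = -119 /489204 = -0.00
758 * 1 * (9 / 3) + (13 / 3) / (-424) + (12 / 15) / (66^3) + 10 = 174009050537 / 76186440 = 2283.99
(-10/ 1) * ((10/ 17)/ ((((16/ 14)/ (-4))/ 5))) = 1750/ 17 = 102.94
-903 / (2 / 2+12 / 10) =-4515 / 11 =-410.45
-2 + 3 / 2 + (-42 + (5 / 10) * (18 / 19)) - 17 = -2243 / 38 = -59.03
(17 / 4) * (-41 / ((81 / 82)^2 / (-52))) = 60926164 / 6561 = 9286.11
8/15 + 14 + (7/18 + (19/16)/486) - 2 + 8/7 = 3828617/272160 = 14.07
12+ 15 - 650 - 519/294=-61227/98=-624.77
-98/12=-49/6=-8.17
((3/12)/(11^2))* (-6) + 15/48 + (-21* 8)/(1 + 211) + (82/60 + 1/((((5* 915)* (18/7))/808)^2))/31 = -2416551524127553/5392748070270000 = -0.45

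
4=4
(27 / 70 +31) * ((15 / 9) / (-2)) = -2197 / 84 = -26.15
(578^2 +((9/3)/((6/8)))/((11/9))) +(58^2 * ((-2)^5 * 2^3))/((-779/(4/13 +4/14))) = 261025782736/779779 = 334743.28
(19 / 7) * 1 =19 / 7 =2.71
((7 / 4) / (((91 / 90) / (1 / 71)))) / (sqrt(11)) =0.01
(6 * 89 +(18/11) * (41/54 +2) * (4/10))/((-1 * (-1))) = 88408/165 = 535.81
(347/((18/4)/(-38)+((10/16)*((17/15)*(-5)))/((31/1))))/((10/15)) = -7357788/3289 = -2237.09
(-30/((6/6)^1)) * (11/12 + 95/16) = -1645/8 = -205.62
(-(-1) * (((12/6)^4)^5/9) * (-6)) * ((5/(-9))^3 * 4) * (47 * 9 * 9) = 49283072000/27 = 1825298962.96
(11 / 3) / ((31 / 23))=2.72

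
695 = 695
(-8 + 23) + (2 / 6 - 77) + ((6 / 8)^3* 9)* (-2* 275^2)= -55136545 / 96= -574339.01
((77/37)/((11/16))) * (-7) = -784/37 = -21.19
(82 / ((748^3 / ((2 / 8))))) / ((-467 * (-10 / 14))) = 287 / 1954436992640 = 0.00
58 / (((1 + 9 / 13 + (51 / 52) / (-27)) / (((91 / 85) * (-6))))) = -14820624 / 65875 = -224.98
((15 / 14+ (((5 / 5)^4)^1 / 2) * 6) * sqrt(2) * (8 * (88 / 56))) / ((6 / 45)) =18810 * sqrt(2) / 49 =542.88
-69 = -69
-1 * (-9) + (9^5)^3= 205891132094658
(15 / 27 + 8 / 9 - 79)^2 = 487204 / 81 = 6014.86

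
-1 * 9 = -9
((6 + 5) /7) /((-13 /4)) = -44 /91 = -0.48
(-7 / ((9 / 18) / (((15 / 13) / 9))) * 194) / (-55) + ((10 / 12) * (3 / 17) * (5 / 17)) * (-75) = 765473 / 247962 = 3.09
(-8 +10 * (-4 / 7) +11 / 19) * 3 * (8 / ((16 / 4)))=-10482 / 133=-78.81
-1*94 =-94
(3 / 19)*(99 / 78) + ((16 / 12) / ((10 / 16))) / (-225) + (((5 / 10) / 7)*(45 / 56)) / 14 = 1784436821 / 9149868000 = 0.20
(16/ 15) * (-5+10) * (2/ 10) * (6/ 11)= 32/ 55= 0.58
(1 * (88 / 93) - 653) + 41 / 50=-3028237 / 4650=-651.23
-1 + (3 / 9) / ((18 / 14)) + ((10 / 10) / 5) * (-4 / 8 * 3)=-281 / 270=-1.04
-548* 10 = -5480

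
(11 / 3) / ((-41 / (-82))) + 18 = 76 / 3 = 25.33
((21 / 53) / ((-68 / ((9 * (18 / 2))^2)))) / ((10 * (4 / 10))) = -137781 / 14416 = -9.56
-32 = -32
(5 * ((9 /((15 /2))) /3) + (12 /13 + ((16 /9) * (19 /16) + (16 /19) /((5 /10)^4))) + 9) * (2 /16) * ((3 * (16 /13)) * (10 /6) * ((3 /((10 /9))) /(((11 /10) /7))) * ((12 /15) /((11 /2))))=20546400 /388531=52.88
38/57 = 2/3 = 0.67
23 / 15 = 1.53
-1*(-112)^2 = -12544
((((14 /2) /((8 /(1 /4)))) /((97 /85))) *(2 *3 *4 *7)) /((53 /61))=762195 /20564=37.06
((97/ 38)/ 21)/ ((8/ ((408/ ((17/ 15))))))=1455/ 266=5.47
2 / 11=0.18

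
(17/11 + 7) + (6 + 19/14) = 2449/154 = 15.90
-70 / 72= -0.97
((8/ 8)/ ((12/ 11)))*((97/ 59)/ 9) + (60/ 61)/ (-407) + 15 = 2399072749/ 158197644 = 15.17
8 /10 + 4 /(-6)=2 /15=0.13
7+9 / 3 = 10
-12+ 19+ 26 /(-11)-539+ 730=195.64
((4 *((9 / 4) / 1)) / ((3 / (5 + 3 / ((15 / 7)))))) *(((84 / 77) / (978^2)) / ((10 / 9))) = 144 / 7306475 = 0.00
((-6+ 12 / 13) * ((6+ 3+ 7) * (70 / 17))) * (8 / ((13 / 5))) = -1029.17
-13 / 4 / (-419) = 13 / 1676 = 0.01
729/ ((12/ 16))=972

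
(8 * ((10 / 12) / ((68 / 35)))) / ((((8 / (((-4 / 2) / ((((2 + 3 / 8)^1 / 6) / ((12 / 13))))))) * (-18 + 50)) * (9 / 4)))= -350 / 12597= -0.03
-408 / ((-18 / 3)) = 68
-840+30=-810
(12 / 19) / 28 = 3 / 133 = 0.02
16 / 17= 0.94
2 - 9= -7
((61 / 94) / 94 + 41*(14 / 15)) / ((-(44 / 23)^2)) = -2683500091 / 256597440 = -10.46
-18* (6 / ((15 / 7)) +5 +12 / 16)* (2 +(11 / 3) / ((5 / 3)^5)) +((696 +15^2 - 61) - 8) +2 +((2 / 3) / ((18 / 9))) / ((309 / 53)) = 14553239677 / 28968750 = 502.38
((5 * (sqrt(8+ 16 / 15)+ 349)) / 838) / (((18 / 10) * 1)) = 5 * sqrt(510) / 11313+ 8725 / 7542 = 1.17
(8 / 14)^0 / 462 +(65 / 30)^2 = 13019 / 2772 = 4.70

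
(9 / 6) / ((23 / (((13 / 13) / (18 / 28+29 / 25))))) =0.04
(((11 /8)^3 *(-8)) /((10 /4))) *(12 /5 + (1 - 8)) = 30613 /800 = 38.27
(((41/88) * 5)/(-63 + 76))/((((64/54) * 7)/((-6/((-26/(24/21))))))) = 16605/2914912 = 0.01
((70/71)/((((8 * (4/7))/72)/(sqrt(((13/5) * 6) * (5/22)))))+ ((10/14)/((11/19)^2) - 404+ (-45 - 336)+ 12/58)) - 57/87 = -19240621/24563+ 2205 * sqrt(429)/1562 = -754.08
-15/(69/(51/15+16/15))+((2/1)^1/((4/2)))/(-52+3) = -3352/3381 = -0.99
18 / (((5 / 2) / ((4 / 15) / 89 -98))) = -1569912 / 2225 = -705.58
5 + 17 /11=72 /11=6.55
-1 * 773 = -773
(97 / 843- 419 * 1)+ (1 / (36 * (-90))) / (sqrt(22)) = -418.89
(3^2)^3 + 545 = 1274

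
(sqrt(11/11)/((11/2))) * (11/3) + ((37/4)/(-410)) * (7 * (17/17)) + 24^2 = 2836423/4920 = 576.51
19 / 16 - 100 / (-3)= 1657 / 48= 34.52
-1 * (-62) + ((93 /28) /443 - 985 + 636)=-3559855 /12404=-286.99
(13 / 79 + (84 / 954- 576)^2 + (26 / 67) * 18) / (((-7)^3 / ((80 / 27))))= -3550648417966640 / 1239236015913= -2865.19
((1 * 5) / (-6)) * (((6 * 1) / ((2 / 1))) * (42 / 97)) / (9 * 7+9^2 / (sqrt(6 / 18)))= -0.01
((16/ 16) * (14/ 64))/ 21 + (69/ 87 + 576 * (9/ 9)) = 1605821/ 2784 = 576.80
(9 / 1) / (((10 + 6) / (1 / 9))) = 1 / 16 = 0.06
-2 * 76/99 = -152/99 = -1.54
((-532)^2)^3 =22670953897037824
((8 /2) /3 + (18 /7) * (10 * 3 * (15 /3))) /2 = 4064 /21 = 193.52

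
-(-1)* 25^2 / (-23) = -625 / 23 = -27.17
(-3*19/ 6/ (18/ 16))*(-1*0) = 0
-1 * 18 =-18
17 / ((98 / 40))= 340 / 49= 6.94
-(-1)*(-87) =-87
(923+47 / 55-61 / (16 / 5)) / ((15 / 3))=180.96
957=957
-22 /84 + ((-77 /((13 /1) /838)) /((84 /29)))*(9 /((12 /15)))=-42103787 /2184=-19278.29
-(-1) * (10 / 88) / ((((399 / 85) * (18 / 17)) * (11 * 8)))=7225 / 27808704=0.00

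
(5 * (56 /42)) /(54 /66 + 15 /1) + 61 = 61.42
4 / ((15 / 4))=16 / 15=1.07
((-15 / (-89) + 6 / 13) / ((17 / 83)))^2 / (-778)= -3661097049 / 300984518458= -0.01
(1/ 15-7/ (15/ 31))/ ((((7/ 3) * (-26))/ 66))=7128/ 455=15.67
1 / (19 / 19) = 1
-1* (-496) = 496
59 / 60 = 0.98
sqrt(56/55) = 2*sqrt(770)/55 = 1.01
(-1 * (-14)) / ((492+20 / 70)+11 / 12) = 1176 / 41429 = 0.03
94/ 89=1.06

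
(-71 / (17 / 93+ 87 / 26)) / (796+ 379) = -171678 / 10026275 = -0.02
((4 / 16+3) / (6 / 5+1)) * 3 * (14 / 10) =273 / 44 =6.20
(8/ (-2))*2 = -8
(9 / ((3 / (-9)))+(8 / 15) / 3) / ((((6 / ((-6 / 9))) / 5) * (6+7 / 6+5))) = 2414 / 1971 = 1.22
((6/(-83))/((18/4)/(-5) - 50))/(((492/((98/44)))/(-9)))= -0.00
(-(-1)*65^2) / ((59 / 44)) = 185900 / 59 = 3150.85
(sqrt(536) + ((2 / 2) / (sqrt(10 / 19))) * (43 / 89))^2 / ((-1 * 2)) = -42491691 / 158420 - 86 * sqrt(6365) / 445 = -283.64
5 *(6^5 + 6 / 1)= 38910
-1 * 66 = -66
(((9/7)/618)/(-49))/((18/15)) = -5/141316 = -0.00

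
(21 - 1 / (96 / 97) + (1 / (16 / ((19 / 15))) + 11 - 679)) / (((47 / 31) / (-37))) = 15812.28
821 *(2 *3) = 4926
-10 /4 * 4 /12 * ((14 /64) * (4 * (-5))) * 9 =525 /16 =32.81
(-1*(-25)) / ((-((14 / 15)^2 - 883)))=5625 / 198479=0.03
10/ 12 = 5/ 6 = 0.83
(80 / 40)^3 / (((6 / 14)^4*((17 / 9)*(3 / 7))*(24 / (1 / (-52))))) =-16807 / 71604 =-0.23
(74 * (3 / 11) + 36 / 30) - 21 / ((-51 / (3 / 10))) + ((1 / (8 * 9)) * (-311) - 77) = -805337 / 13464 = -59.81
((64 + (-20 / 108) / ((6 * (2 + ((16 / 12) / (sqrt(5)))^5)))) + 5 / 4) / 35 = 9600 * sqrt(5) / 1289861867 + 1717215372 / 921329905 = 1.86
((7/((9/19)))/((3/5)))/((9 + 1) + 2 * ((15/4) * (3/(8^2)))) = 17024/7155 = 2.38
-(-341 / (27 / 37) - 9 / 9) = 12644 / 27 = 468.30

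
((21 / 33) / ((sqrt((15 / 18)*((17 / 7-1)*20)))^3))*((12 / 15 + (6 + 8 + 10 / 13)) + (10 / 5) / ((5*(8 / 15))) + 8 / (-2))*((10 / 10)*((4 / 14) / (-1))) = -67263*sqrt(105) / 35750000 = -0.02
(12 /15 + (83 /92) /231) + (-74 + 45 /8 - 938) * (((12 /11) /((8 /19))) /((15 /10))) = -369249289 /212520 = -1737.48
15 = 15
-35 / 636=-0.06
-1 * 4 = -4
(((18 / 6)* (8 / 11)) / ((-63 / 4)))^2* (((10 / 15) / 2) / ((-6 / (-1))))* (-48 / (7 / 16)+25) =-303616 / 3361743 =-0.09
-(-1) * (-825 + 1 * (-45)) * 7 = -6090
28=28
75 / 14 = 5.36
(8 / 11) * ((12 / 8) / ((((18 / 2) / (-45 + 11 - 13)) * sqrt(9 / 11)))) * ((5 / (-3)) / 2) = 470 * sqrt(11) / 297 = 5.25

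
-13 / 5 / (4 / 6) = -39 / 10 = -3.90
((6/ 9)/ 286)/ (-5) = -1/ 2145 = -0.00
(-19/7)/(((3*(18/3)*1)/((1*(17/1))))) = -323/126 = -2.56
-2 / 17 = -0.12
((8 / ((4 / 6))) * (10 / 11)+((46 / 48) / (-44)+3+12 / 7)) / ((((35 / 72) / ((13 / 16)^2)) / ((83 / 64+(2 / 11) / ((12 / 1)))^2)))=149654834519983 / 4103224688640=36.47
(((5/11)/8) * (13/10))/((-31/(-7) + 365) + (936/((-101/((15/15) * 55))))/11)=9191/40202976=0.00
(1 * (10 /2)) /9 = 5 /9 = 0.56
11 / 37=0.30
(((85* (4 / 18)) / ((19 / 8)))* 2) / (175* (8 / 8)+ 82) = 2720 / 43947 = 0.06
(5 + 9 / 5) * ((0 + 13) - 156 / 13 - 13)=-408 / 5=-81.60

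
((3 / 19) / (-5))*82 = -246 / 95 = -2.59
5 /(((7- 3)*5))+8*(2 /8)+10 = 49 /4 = 12.25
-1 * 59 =-59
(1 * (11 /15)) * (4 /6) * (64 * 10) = 2816 /9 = 312.89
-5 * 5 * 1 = -25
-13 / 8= -1.62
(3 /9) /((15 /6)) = 2 /15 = 0.13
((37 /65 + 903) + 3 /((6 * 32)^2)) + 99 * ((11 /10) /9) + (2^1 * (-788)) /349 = 253987041437 /278753280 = 911.15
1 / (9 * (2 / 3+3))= 1 / 33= 0.03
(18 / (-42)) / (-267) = 1 / 623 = 0.00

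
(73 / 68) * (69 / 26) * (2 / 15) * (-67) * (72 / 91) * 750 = -303731100 / 20111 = -15102.73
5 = 5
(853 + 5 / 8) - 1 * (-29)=882.62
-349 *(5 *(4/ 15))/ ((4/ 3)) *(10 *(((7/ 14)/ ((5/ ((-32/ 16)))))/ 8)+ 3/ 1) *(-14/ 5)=26873/ 10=2687.30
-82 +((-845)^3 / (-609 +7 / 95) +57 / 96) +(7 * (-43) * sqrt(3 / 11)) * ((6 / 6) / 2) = 229254590745 / 231392 - 301 * sqrt(33) / 22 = 990684.23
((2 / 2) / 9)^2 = 1 / 81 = 0.01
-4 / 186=-2 / 93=-0.02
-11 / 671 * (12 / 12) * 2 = -0.03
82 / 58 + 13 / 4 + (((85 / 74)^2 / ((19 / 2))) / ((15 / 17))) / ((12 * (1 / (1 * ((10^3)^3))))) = 356192626647559 / 27155484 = 13116784.32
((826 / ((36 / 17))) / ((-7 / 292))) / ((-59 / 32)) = 79424 / 9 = 8824.89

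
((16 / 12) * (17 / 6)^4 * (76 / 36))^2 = 2518248436201 / 76527504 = 32906.45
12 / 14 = 6 / 7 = 0.86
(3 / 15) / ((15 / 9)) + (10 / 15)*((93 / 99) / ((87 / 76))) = 143639 / 215325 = 0.67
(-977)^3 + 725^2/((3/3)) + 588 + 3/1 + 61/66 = -61515208661/66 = -932048616.08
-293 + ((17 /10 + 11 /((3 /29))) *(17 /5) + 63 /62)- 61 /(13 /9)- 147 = -3442667 /30225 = -113.90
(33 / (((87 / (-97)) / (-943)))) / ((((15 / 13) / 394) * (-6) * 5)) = -2576829541 / 6525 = -394916.40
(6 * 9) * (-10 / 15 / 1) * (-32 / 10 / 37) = 3.11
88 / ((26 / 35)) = 1540 / 13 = 118.46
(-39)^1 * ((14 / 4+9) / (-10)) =195 / 4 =48.75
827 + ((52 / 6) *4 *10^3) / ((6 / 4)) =215443 / 9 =23938.11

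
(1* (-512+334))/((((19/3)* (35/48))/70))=-51264/19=-2698.11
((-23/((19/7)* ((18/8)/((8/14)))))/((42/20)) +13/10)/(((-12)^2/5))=9883/1034208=0.01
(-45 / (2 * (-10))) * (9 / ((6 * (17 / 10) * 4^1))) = 135 / 272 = 0.50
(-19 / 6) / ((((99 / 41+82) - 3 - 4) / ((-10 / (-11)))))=-3895 / 104742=-0.04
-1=-1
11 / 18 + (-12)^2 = 2603 / 18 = 144.61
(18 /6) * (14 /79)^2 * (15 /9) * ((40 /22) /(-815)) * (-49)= 0.02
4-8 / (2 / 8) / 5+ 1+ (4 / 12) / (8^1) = -163 / 120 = -1.36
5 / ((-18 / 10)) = -25 / 9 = -2.78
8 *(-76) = -608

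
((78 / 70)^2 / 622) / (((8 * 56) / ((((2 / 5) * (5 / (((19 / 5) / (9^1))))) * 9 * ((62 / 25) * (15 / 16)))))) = 11457693 / 25942873600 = 0.00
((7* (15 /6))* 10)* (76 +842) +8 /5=803258 /5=160651.60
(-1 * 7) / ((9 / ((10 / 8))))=-35 / 36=-0.97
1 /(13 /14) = 14 /13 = 1.08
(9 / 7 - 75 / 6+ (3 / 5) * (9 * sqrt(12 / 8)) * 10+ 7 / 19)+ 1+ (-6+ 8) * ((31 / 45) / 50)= -2938129 / 299250+ 27 * sqrt(6)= 56.32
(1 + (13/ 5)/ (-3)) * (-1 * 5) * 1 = -2/ 3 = -0.67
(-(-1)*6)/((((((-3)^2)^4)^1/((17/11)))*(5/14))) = 476/120285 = 0.00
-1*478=-478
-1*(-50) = 50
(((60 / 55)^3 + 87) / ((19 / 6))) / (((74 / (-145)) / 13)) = -664603875 / 935693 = -710.28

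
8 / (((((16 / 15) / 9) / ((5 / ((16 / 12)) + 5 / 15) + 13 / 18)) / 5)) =12975 / 8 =1621.88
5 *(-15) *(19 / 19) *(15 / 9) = -125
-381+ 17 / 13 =-379.69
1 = 1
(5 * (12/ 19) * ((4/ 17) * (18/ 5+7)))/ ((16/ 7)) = 1113/ 323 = 3.45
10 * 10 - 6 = 94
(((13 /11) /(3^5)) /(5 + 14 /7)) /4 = 13 /74844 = 0.00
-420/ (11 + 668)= -60/ 97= -0.62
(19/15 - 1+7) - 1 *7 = 4/15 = 0.27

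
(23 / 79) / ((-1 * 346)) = -23 / 27334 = -0.00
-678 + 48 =-630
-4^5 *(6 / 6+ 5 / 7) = -12288 / 7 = -1755.43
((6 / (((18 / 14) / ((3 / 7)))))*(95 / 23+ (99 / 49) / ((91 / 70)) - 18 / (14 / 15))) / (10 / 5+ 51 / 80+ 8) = -31883200 / 12468001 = -2.56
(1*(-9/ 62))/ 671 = -0.00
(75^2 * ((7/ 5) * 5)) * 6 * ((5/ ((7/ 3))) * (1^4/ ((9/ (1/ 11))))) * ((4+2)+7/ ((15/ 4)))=442500/ 11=40227.27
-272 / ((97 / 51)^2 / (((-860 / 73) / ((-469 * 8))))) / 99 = -8450360 / 3543495263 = -0.00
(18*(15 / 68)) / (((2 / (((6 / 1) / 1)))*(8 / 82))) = 16605 / 136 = 122.10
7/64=0.11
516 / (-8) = -129 / 2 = -64.50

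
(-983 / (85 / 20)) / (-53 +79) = -1966 / 221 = -8.90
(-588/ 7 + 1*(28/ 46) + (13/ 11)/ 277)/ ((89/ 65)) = -379850055/ 6237209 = -60.90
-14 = -14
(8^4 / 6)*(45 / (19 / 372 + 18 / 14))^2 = 9373800038400 / 12117361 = 773584.28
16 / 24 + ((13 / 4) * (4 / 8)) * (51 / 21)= 775 / 168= 4.61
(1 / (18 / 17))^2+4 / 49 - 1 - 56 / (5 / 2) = -1780207 / 79380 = -22.43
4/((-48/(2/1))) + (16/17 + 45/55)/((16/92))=22327/2244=9.95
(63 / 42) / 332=3 / 664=0.00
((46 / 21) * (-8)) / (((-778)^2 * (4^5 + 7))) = -92 / 3276250971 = -0.00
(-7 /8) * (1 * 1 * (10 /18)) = -35 /72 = -0.49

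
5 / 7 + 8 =61 / 7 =8.71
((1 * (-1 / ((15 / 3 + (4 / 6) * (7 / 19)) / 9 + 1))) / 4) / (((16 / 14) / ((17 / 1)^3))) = -2520369 / 3712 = -678.98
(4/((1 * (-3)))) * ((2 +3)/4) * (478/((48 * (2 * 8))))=-1195/1152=-1.04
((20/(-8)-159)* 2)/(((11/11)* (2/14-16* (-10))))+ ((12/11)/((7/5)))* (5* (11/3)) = 12.27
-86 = -86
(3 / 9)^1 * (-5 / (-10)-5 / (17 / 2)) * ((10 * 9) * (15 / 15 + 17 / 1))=-810 / 17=-47.65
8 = 8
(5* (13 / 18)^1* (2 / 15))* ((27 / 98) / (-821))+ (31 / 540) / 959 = -302713 / 2976141420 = -0.00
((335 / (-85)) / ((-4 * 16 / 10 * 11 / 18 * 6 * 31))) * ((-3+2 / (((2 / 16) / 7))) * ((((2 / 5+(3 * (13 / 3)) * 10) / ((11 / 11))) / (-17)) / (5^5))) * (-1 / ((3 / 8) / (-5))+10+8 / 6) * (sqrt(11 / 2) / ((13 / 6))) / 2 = -132133179 * sqrt(22) / 32028425000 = -0.02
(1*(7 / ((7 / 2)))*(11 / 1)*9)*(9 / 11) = 162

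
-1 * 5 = -5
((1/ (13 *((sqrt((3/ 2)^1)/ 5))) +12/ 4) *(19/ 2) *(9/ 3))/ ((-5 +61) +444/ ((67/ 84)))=6365 *sqrt(6)/ 1067248 +11457/ 82096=0.15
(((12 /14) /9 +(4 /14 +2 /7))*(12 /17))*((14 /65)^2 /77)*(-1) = -224 /790075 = -0.00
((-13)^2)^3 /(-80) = -4826809 /80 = -60335.11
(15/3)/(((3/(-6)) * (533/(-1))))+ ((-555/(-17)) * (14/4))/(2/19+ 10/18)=354128975/2047786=172.93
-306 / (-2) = 153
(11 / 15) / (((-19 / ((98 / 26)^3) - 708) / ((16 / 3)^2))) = -331299584 / 11250526725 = -0.03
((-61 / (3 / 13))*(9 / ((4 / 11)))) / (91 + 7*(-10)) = -8723 / 28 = -311.54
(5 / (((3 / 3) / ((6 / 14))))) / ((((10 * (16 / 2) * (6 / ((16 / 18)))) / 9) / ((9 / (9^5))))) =1 / 183708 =0.00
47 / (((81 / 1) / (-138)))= -2162 / 27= -80.07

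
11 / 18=0.61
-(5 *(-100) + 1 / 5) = 499.80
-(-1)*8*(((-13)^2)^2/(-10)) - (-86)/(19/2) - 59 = -2175381/95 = -22898.75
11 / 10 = 1.10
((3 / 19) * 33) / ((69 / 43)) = 1419 / 437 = 3.25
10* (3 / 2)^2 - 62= -79 / 2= -39.50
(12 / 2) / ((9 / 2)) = 4 / 3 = 1.33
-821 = -821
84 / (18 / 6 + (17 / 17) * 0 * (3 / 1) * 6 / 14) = 28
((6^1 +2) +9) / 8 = 17 / 8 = 2.12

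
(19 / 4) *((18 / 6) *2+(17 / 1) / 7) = 1121 / 28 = 40.04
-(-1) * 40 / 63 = 40 / 63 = 0.63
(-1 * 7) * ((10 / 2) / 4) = -35 / 4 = -8.75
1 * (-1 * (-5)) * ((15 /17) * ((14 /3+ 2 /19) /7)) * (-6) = -2400 /133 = -18.05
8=8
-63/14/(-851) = 9/1702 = 0.01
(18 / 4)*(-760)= -3420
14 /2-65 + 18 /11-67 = -1357 /11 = -123.36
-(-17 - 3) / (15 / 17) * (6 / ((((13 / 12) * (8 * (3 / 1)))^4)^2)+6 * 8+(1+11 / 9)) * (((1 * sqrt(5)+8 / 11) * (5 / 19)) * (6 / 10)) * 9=802313582101451 / 681950882756+802313582101451 * sqrt(5) / 495964278368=4793.75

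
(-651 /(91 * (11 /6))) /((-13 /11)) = 558 /169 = 3.30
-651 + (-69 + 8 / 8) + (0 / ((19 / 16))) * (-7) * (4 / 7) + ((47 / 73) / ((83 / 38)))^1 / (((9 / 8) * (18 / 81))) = -4349277 / 6059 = -717.82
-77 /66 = -7 /6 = -1.17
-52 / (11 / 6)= -312 / 11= -28.36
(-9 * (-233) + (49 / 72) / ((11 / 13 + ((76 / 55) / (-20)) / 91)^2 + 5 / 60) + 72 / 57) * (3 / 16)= 1435117298019589 / 3646277327456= 393.58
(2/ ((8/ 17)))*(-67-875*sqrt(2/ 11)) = -14875*sqrt(22)/ 44-1139/ 4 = -1870.43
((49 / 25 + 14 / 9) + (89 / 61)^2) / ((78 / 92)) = 217374656 / 32651775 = 6.66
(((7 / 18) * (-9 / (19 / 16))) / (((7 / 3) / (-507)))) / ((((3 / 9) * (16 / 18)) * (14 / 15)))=616005 / 266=2315.81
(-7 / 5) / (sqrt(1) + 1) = -0.70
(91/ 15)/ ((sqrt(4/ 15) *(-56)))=-13 *sqrt(15)/ 240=-0.21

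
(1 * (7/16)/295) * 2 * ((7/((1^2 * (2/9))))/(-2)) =-441/9440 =-0.05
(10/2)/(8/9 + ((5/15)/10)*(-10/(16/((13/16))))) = 11520/2009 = 5.73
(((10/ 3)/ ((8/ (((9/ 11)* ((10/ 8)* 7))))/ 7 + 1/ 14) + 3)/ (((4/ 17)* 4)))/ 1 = 301869/ 16304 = 18.52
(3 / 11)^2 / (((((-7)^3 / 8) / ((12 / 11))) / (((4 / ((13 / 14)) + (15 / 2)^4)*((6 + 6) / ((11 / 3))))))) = -116466984 / 5934929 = -19.62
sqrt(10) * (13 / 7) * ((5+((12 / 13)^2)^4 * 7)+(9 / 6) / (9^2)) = 383596106479 * sqrt(10) / 23718939426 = 51.14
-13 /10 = -1.30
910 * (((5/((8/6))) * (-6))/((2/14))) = -143325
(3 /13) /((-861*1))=-1 /3731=-0.00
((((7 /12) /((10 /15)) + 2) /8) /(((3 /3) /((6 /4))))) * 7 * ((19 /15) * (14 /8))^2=2847929 /153600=18.54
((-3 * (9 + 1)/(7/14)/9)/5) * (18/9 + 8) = -40/3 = -13.33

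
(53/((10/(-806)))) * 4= -85436/5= -17087.20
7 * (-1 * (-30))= 210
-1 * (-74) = 74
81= 81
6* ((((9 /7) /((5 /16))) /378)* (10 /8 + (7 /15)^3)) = 0.09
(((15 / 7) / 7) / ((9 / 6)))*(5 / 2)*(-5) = -125 / 49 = -2.55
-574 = -574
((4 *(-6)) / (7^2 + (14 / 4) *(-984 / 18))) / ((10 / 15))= 108 / 427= 0.25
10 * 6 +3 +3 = 66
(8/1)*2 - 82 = -66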